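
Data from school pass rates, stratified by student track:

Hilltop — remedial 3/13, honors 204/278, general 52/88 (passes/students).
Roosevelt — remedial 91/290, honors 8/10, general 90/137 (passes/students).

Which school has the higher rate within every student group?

Remedial: Hilltop 3/13 = 23.1%, Roosevelt 91/290 = 31.4% → Roosevelt
Honors: Hilltop 204/278 = 73.4%, Roosevelt 8/10 = 80.0% → Roosevelt
General: Hilltop 52/88 = 59.1%, Roosevelt 90/137 = 65.7% → Roosevelt
Roosevelt has the higher rate in all 3 groups.

Roosevelt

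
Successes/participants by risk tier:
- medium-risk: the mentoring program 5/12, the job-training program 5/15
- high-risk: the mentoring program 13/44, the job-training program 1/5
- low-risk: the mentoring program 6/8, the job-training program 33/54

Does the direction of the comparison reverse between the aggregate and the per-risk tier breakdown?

Yes

Medium-risk: the mentoring program 5/12 = 41.7%, the job-training program 5/15 = 33.3% → the mentoring program
High-risk: the mentoring program 13/44 = 29.5%, the job-training program 1/5 = 20.0% → the mentoring program
Low-risk: the mentoring program 6/8 = 75.0%, the job-training program 33/54 = 61.1% → the mentoring program
Overall: the mentoring program 24/64 = 37.5%, the job-training program 39/74 = 52.7% → the job-training program
The mentoring program wins each risk group but the job-training program wins overall — the comparison reverses. The mentoring program's participants skew toward high-risk, which has a lower base rate.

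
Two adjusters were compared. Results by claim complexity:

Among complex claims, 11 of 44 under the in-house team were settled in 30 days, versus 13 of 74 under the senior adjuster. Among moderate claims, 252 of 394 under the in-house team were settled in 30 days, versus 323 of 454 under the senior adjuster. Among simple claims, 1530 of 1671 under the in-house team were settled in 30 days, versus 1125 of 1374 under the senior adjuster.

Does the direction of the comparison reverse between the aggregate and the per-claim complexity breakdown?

No

Complex: the in-house team 11/44 = 25.0%, the senior adjuster 13/74 = 17.6% → the in-house team
Moderate: the in-house team 252/394 = 64.0%, the senior adjuster 323/454 = 71.1% → the senior adjuster
Simple: the in-house team 1530/1671 = 91.6%, the senior adjuster 1125/1374 = 81.9% → the in-house team
Overall: the in-house team 1793/2109 = 85.0%, the senior adjuster 1461/1902 = 76.8% → the in-house team
Neither sweeps: the in-house team wins 2 of 3 groups, the senior adjuster wins 1. The in-house team wins overall but not every group — no Simpson reversal.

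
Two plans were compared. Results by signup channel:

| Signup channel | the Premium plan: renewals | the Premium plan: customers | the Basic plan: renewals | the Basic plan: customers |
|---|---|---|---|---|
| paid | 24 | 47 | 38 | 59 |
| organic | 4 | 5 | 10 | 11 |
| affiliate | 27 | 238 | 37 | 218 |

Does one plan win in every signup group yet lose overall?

No

Paid: the Premium plan 24/47 = 51.1%, the Basic plan 38/59 = 64.4% → the Basic plan
Organic: the Premium plan 4/5 = 80.0%, the Basic plan 10/11 = 90.9% → the Basic plan
Affiliate: the Premium plan 27/238 = 11.3%, the Basic plan 37/218 = 17.0% → the Basic plan
Overall: the Premium plan 55/290 = 19.0%, the Basic plan 85/288 = 29.5% → the Basic plan
The Basic plan wins overall and in every signup group — no reversal.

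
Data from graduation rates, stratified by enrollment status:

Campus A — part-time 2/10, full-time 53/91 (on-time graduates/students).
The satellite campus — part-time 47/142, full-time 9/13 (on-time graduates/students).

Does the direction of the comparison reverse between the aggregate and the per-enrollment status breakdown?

Yes

Part-time: Campus A 2/10 = 20.0%, the satellite campus 47/142 = 33.1% → the satellite campus
Full-time: Campus A 53/91 = 58.2%, the satellite campus 9/13 = 69.2% → the satellite campus
Overall: Campus A 55/101 = 54.5%, the satellite campus 56/155 = 36.1% → Campus A
The satellite campus wins each enrollment group but Campus A wins overall — the comparison reverses. The satellite campus's students skew toward part-time, which has a lower base rate.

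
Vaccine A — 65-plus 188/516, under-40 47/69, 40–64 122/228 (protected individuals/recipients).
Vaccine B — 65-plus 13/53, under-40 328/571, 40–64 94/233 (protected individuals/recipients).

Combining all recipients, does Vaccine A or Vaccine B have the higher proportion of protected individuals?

Vaccine B

65-plus: Vaccine A 188/516 = 36.4%, Vaccine B 13/53 = 24.5% → Vaccine A
Under-40: Vaccine A 47/69 = 68.1%, Vaccine B 328/571 = 57.4% → Vaccine A
40–64: Vaccine A 122/228 = 53.5%, Vaccine B 94/233 = 40.3% → Vaccine A
Overall: Vaccine A 357/813 = 43.9%, Vaccine B 435/857 = 50.8% → Vaccine B
(Vaccine A wins every age group but Vaccine B wins overall — Vaccine A's recipients skew toward the low-rate 65-plus group.)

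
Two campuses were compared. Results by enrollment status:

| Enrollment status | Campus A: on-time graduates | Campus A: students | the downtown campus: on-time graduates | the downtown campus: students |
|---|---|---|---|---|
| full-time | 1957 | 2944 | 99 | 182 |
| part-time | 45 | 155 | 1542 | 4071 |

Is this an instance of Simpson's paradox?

No

Full-time: Campus A 1957/2944 = 66.5%, the downtown campus 99/182 = 54.4% → Campus A
Part-time: Campus A 45/155 = 29.0%, the downtown campus 1542/4071 = 37.9% → the downtown campus
Overall: Campus A 2002/3099 = 64.6%, the downtown campus 1641/4253 = 38.6% → Campus A
Neither sweeps: Campus A wins 1 of 2 groups, the downtown campus wins 1. Campus A wins overall but not every group — no Simpson reversal.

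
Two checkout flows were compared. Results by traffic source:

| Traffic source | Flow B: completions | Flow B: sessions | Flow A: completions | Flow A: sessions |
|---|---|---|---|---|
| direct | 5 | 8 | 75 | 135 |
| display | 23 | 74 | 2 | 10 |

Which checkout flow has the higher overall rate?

Flow A

Direct: Flow B 5/8 = 62.5%, Flow A 75/135 = 55.6% → Flow B
Display: Flow B 23/74 = 31.1%, Flow A 2/10 = 20.0% → Flow B
Overall: Flow B 28/82 = 34.1%, Flow A 77/145 = 53.1% → Flow A
(Flow B wins every traffic group but Flow A wins overall — Flow B's sessions skew toward the low-rate display group.)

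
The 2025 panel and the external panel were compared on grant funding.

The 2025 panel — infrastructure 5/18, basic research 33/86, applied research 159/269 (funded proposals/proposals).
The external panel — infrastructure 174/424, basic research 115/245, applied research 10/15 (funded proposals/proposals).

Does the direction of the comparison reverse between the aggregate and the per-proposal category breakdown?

Infrastructure: the 2025 panel 5/18 = 27.8%, the external panel 174/424 = 41.0% → the external panel
Basic research: the 2025 panel 33/86 = 38.4%, the external panel 115/245 = 46.9% → the external panel
Applied research: the 2025 panel 159/269 = 59.1%, the external panel 10/15 = 66.7% → the external panel
Overall: the 2025 panel 197/373 = 52.8%, the external panel 299/684 = 43.7% → the 2025 panel
The external panel wins each proposal group but the 2025 panel wins overall — the comparison reverses. The external panel's proposals skew toward infrastructure, which has a lower base rate.

Yes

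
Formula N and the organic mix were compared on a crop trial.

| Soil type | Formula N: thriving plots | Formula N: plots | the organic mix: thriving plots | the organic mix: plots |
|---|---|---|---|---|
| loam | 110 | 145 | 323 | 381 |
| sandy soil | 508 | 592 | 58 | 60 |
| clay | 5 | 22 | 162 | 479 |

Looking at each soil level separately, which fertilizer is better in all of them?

Loam: Formula N 110/145 = 75.9%, the organic mix 323/381 = 84.8% → the organic mix
Sandy soil: Formula N 508/592 = 85.8%, the organic mix 58/60 = 96.7% → the organic mix
Clay: Formula N 5/22 = 22.7%, the organic mix 162/479 = 33.8% → the organic mix
The organic mix has the higher rate in all 3 groups.

the organic mix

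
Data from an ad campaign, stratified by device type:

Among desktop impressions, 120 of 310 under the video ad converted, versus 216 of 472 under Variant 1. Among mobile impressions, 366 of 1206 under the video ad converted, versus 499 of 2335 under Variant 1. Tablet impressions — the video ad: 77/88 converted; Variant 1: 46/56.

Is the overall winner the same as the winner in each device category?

Desktop: the video ad 120/310 = 38.7%, Variant 1 216/472 = 45.8% → Variant 1
Mobile: the video ad 366/1206 = 30.3%, Variant 1 499/2335 = 21.4% → the video ad
Tablet: the video ad 77/88 = 87.5%, Variant 1 46/56 = 82.1% → the video ad
Overall: the video ad 563/1604 = 35.1%, Variant 1 761/2863 = 26.6% → the video ad
Neither sweeps: the video ad wins 2 of 3 groups, Variant 1 wins 1. The video ad wins overall but not every group — no Simpson reversal.

No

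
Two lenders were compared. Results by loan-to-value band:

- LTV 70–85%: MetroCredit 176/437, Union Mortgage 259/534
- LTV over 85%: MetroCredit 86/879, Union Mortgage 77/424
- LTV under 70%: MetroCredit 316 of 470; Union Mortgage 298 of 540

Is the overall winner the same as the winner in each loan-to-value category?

No

LTV 70–85%: MetroCredit 176/437 = 40.3%, Union Mortgage 259/534 = 48.5% → Union Mortgage
LTV over 85%: MetroCredit 86/879 = 9.8%, Union Mortgage 77/424 = 18.2% → Union Mortgage
LTV under 70%: MetroCredit 316/470 = 67.2%, Union Mortgage 298/540 = 55.2% → MetroCredit
Overall: MetroCredit 578/1786 = 32.4%, Union Mortgage 634/1498 = 42.3% → Union Mortgage
Neither sweeps: MetroCredit wins 1 of 3 groups, Union Mortgage wins 2. Union Mortgage wins overall but not every group — no Simpson reversal.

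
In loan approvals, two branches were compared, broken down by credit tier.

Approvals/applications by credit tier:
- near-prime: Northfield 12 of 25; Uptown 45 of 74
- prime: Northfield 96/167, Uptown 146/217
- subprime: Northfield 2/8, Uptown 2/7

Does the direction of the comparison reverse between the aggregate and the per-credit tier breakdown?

Near-prime: Northfield 12/25 = 48.0%, Uptown 45/74 = 60.8% → Uptown
Prime: Northfield 96/167 = 57.5%, Uptown 146/217 = 67.3% → Uptown
Subprime: Northfield 2/8 = 25.0%, Uptown 2/7 = 28.6% → Uptown
Overall: Northfield 110/200 = 55.0%, Uptown 193/298 = 64.8% → Uptown
Uptown wins overall and in every credit group — no reversal.

No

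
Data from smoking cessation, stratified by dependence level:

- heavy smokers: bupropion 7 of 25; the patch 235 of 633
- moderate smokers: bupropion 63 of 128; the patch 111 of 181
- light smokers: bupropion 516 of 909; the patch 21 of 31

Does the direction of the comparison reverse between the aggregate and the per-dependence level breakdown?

Heavy smokers: bupropion 7/25 = 28.0%, the patch 235/633 = 37.1% → the patch
Moderate smokers: bupropion 63/128 = 49.2%, the patch 111/181 = 61.3% → the patch
Light smokers: bupropion 516/909 = 56.8%, the patch 21/31 = 67.7% → the patch
Overall: bupropion 586/1062 = 55.2%, the patch 367/845 = 43.4% → bupropion
The patch wins each dependence group but bupropion wins overall — the comparison reverses. The patch's participants skew toward heavy smokers, which has a lower base rate.

Yes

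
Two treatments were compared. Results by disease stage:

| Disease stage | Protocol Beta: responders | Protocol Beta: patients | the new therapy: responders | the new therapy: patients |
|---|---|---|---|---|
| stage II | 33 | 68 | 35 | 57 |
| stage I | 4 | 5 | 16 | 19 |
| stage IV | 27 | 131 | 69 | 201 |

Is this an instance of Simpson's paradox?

No

Stage II: Protocol Beta 33/68 = 48.5%, the new therapy 35/57 = 61.4% → the new therapy
Stage I: Protocol Beta 4/5 = 80.0%, the new therapy 16/19 = 84.2% → the new therapy
Stage IV: Protocol Beta 27/131 = 20.6%, the new therapy 69/201 = 34.3% → the new therapy
Overall: Protocol Beta 64/204 = 31.4%, the new therapy 120/277 = 43.3% → the new therapy
The new therapy wins overall and in every disease group — no reversal.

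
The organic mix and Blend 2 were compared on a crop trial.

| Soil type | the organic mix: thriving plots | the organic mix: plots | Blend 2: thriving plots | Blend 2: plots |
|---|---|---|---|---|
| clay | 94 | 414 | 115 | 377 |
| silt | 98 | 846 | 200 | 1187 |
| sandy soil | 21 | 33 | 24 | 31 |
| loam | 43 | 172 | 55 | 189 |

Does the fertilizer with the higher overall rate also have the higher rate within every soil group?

Yes

Clay: the organic mix 94/414 = 22.7%, Blend 2 115/377 = 30.5% → Blend 2
Silt: the organic mix 98/846 = 11.6%, Blend 2 200/1187 = 16.8% → Blend 2
Sandy soil: the organic mix 21/33 = 63.6%, Blend 2 24/31 = 77.4% → Blend 2
Loam: the organic mix 43/172 = 25.0%, Blend 2 55/189 = 29.1% → Blend 2
Overall: the organic mix 256/1465 = 17.5%, Blend 2 394/1784 = 22.1% → Blend 2
Blend 2 wins overall and in every soil group — no reversal.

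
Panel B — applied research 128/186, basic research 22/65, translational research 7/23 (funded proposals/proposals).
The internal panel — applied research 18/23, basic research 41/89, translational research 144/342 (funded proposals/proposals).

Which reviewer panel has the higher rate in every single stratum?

Applied research: Panel B 128/186 = 68.8%, the internal panel 18/23 = 78.3% → the internal panel
Basic research: Panel B 22/65 = 33.8%, the internal panel 41/89 = 46.1% → the internal panel
Translational research: Panel B 7/23 = 30.4%, the internal panel 144/342 = 42.1% → the internal panel
The internal panel has the higher rate in all 3 groups.

the internal panel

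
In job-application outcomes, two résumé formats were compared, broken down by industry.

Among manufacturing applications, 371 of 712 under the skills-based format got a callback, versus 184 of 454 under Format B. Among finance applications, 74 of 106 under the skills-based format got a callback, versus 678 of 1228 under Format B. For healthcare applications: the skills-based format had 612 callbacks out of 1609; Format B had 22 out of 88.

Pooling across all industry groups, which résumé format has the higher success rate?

Manufacturing: the skills-based format 371/712 = 52.1%, Format B 184/454 = 40.5% → the skills-based format
Finance: the skills-based format 74/106 = 69.8%, Format B 678/1228 = 55.2% → the skills-based format
Healthcare: the skills-based format 612/1609 = 38.0%, Format B 22/88 = 25.0% → the skills-based format
Overall: the skills-based format 1057/2427 = 43.6%, Format B 884/1770 = 49.9% → Format B
(The skills-based format wins every industry group but Format B wins overall — the skills-based format's applications skew toward the low-rate healthcare group.)

Format B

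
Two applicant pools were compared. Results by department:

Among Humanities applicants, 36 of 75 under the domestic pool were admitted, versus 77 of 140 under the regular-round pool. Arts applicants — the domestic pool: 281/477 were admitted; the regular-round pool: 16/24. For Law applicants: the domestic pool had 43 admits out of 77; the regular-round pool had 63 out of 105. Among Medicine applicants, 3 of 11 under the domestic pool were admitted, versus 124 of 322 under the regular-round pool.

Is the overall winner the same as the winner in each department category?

Humanities: the domestic pool 36/75 = 48.0%, the regular-round pool 77/140 = 55.0% → the regular-round pool
Arts: the domestic pool 281/477 = 58.9%, the regular-round pool 16/24 = 66.7% → the regular-round pool
Law: the domestic pool 43/77 = 55.8%, the regular-round pool 63/105 = 60.0% → the regular-round pool
Medicine: the domestic pool 3/11 = 27.3%, the regular-round pool 124/322 = 38.5% → the regular-round pool
Overall: the domestic pool 363/640 = 56.7%, the regular-round pool 280/591 = 47.4% → the domestic pool
The regular-round pool wins each department group but the domestic pool wins overall — the comparison reverses. The regular-round pool's applicants skew toward Medicine, which has a lower base rate.

No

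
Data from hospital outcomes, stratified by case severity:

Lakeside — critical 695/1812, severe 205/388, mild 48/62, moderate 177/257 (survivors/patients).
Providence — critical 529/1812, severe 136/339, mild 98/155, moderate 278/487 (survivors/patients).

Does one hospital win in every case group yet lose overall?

No

Critical: Lakeside 695/1812 = 38.4%, Providence 529/1812 = 29.2% → Lakeside
Severe: Lakeside 205/388 = 52.8%, Providence 136/339 = 40.1% → Lakeside
Mild: Lakeside 48/62 = 77.4%, Providence 98/155 = 63.2% → Lakeside
Moderate: Lakeside 177/257 = 68.9%, Providence 278/487 = 57.1% → Lakeside
Overall: Lakeside 1125/2519 = 44.7%, Providence 1041/2793 = 37.3% → Lakeside
Lakeside wins overall and in every case group — no reversal.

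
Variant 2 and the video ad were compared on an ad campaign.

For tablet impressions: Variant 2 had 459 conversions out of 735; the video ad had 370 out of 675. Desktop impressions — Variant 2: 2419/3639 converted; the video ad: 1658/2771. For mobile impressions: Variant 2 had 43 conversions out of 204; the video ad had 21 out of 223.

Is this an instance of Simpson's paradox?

Tablet: Variant 2 459/735 = 62.4%, the video ad 370/675 = 54.8% → Variant 2
Desktop: Variant 2 2419/3639 = 66.5%, the video ad 1658/2771 = 59.8% → Variant 2
Mobile: Variant 2 43/204 = 21.1%, the video ad 21/223 = 9.4% → Variant 2
Overall: Variant 2 2921/4578 = 63.8%, the video ad 2049/3669 = 55.8% → Variant 2
Variant 2 wins overall and in every device group — no reversal.

No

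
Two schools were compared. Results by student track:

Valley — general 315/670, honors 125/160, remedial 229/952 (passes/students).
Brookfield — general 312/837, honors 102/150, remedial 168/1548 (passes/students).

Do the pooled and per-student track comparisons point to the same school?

Yes

General: Valley 315/670 = 47.0%, Brookfield 312/837 = 37.3% → Valley
Honors: Valley 125/160 = 78.1%, Brookfield 102/150 = 68.0% → Valley
Remedial: Valley 229/952 = 24.1%, Brookfield 168/1548 = 10.9% → Valley
Overall: Valley 669/1782 = 37.5%, Brookfield 582/2535 = 23.0% → Valley
Valley wins overall and in every student group — no reversal.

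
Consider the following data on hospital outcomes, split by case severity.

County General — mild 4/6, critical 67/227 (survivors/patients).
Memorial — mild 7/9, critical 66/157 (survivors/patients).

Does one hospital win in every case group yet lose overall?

No

Mild: County General 4/6 = 66.7%, Memorial 7/9 = 77.8% → Memorial
Critical: County General 67/227 = 29.5%, Memorial 66/157 = 42.0% → Memorial
Overall: County General 71/233 = 30.5%, Memorial 73/166 = 44.0% → Memorial
Memorial wins overall and in every case group — no reversal.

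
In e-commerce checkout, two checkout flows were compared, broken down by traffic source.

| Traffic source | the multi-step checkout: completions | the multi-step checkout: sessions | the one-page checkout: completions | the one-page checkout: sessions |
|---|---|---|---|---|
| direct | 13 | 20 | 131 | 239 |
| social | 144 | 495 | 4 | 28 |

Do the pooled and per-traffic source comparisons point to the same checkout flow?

No

Direct: the multi-step checkout 13/20 = 65.0%, the one-page checkout 131/239 = 54.8% → the multi-step checkout
Social: the multi-step checkout 144/495 = 29.1%, the one-page checkout 4/28 = 14.3% → the multi-step checkout
Overall: the multi-step checkout 157/515 = 30.5%, the one-page checkout 135/267 = 50.6% → the one-page checkout
The multi-step checkout wins each traffic group but the one-page checkout wins overall — the comparison reverses. The multi-step checkout's sessions skew toward social, which has a lower base rate.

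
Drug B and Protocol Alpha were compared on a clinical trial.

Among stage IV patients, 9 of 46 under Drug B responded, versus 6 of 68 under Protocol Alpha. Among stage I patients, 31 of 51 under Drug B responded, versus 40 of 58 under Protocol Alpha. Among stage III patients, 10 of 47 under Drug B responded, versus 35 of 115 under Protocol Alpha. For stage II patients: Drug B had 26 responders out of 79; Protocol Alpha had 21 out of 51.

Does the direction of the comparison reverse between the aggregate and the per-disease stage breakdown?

No

Stage IV: Drug B 9/46 = 19.6%, Protocol Alpha 6/68 = 8.8% → Drug B
Stage I: Drug B 31/51 = 60.8%, Protocol Alpha 40/58 = 69.0% → Protocol Alpha
Stage III: Drug B 10/47 = 21.3%, Protocol Alpha 35/115 = 30.4% → Protocol Alpha
Stage II: Drug B 26/79 = 32.9%, Protocol Alpha 21/51 = 41.2% → Protocol Alpha
Overall: Drug B 76/223 = 34.1%, Protocol Alpha 102/292 = 34.9% → Protocol Alpha
Neither sweeps: Drug B wins 1 of 4 groups, Protocol Alpha wins 3. Protocol Alpha wins overall but not every group — no Simpson reversal.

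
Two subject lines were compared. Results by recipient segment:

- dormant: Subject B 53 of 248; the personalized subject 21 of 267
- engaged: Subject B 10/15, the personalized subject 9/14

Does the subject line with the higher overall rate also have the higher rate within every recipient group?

Yes

Dormant: Subject B 53/248 = 21.4%, the personalized subject 21/267 = 7.9% → Subject B
Engaged: Subject B 10/15 = 66.7%, the personalized subject 9/14 = 64.3% → Subject B
Overall: Subject B 63/263 = 24.0%, the personalized subject 30/281 = 10.7% → Subject B
Subject B wins overall and in every recipient group — no reversal.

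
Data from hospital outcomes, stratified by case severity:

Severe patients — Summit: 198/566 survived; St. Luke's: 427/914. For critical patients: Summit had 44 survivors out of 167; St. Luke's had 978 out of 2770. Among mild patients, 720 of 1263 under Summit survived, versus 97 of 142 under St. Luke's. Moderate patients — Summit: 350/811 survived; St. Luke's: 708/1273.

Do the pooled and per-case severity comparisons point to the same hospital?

Severe: Summit 198/566 = 35.0%, St. Luke's 427/914 = 46.7% → St. Luke's
Critical: Summit 44/167 = 26.3%, St. Luke's 978/2770 = 35.3% → St. Luke's
Mild: Summit 720/1263 = 57.0%, St. Luke's 97/142 = 68.3% → St. Luke's
Moderate: Summit 350/811 = 43.2%, St. Luke's 708/1273 = 55.6% → St. Luke's
Overall: Summit 1312/2807 = 46.7%, St. Luke's 2210/5099 = 43.3% → Summit
St. Luke's wins each case group but Summit wins overall — the comparison reverses. St. Luke's's patients skew toward critical, which has a lower base rate.

No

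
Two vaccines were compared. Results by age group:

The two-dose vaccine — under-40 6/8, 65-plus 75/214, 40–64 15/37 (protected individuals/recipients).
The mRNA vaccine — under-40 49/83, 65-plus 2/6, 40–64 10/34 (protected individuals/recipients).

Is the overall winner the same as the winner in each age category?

Under-40: the two-dose vaccine 6/8 = 75.0%, the mRNA vaccine 49/83 = 59.0% → the two-dose vaccine
65-plus: the two-dose vaccine 75/214 = 35.0%, the mRNA vaccine 2/6 = 33.3% → the two-dose vaccine
40–64: the two-dose vaccine 15/37 = 40.5%, the mRNA vaccine 10/34 = 29.4% → the two-dose vaccine
Overall: the two-dose vaccine 96/259 = 37.1%, the mRNA vaccine 61/123 = 49.6% → the mRNA vaccine
The two-dose vaccine wins each age group but the mRNA vaccine wins overall — the comparison reverses. The two-dose vaccine's recipients skew toward 65-plus, which has a lower base rate.

No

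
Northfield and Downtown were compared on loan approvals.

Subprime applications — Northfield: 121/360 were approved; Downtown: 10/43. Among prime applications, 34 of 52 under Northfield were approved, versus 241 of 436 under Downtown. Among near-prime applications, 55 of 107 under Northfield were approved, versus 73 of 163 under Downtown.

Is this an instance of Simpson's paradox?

Yes

Subprime: Northfield 121/360 = 33.6%, Downtown 10/43 = 23.3% → Northfield
Prime: Northfield 34/52 = 65.4%, Downtown 241/436 = 55.3% → Northfield
Near-prime: Northfield 55/107 = 51.4%, Downtown 73/163 = 44.8% → Northfield
Overall: Northfield 210/519 = 40.5%, Downtown 324/642 = 50.5% → Downtown
Northfield wins each credit group but Downtown wins overall — the comparison reverses. Northfield's applications skew toward subprime, which has a lower base rate.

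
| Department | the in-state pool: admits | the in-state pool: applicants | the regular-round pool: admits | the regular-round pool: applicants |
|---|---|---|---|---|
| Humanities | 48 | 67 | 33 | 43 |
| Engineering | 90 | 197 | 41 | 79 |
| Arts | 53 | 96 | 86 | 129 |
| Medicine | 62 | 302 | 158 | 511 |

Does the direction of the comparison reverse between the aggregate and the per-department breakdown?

No

Humanities: the in-state pool 48/67 = 71.6%, the regular-round pool 33/43 = 76.7% → the regular-round pool
Engineering: the in-state pool 90/197 = 45.7%, the regular-round pool 41/79 = 51.9% → the regular-round pool
Arts: the in-state pool 53/96 = 55.2%, the regular-round pool 86/129 = 66.7% → the regular-round pool
Medicine: the in-state pool 62/302 = 20.5%, the regular-round pool 158/511 = 30.9% → the regular-round pool
Overall: the in-state pool 253/662 = 38.2%, the regular-round pool 318/762 = 41.7% → the regular-round pool
The regular-round pool wins overall and in every department group — no reversal.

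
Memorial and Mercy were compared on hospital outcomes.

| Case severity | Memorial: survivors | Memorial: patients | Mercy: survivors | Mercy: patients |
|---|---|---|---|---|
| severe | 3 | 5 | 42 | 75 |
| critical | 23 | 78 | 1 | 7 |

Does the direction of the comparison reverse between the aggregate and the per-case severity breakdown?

Severe: Memorial 3/5 = 60.0%, Mercy 42/75 = 56.0% → Memorial
Critical: Memorial 23/78 = 29.5%, Mercy 1/7 = 14.3% → Memorial
Overall: Memorial 26/83 = 31.3%, Mercy 43/82 = 52.4% → Mercy
Memorial wins each case group but Mercy wins overall — the comparison reverses. Memorial's patients skew toward critical, which has a lower base rate.

Yes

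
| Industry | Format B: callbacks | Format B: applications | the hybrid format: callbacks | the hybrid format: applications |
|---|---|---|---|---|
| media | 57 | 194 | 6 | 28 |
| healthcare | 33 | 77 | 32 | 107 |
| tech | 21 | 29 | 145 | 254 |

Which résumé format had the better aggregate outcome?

the hybrid format

Media: Format B 57/194 = 29.4%, the hybrid format 6/28 = 21.4% → Format B
Healthcare: Format B 33/77 = 42.9%, the hybrid format 32/107 = 29.9% → Format B
Tech: Format B 21/29 = 72.4%, the hybrid format 145/254 = 57.1% → Format B
Overall: Format B 111/300 = 37.0%, the hybrid format 183/389 = 47.0% → the hybrid format
(Format B wins every industry group but the hybrid format wins overall — Format B's applications skew toward the low-rate media group.)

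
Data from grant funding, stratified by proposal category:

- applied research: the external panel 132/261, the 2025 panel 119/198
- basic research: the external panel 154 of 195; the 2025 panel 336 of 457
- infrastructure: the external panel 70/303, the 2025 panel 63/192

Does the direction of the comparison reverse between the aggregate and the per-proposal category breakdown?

Applied research: the external panel 132/261 = 50.6%, the 2025 panel 119/198 = 60.1% → the 2025 panel
Basic research: the external panel 154/195 = 79.0%, the 2025 panel 336/457 = 73.5% → the external panel
Infrastructure: the external panel 70/303 = 23.1%, the 2025 panel 63/192 = 32.8% → the 2025 panel
Overall: the external panel 356/759 = 46.9%, the 2025 panel 518/847 = 61.2% → the 2025 panel
Neither sweeps: the external panel wins 1 of 3 groups, the 2025 panel wins 2. The 2025 panel wins overall but not every group — no Simpson reversal.

No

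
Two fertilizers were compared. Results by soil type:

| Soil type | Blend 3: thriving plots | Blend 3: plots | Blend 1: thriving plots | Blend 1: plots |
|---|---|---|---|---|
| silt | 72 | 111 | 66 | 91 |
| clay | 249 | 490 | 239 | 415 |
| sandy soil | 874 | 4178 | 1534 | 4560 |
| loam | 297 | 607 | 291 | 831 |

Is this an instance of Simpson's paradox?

Silt: Blend 3 72/111 = 64.9%, Blend 1 66/91 = 72.5% → Blend 1
Clay: Blend 3 249/490 = 50.8%, Blend 1 239/415 = 57.6% → Blend 1
Sandy soil: Blend 3 874/4178 = 20.9%, Blend 1 1534/4560 = 33.6% → Blend 1
Loam: Blend 3 297/607 = 48.9%, Blend 1 291/831 = 35.0% → Blend 3
Overall: Blend 3 1492/5386 = 27.7%, Blend 1 2130/5897 = 36.1% → Blend 1
Neither sweeps: Blend 3 wins 1 of 4 groups, Blend 1 wins 3. Blend 1 wins overall but not every group — no Simpson reversal.

No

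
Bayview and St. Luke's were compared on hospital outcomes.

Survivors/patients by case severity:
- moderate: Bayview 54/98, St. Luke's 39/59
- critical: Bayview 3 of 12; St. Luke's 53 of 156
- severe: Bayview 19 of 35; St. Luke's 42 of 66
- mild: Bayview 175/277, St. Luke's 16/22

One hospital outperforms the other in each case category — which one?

Moderate: Bayview 54/98 = 55.1%, St. Luke's 39/59 = 66.1% → St. Luke's
Critical: Bayview 3/12 = 25.0%, St. Luke's 53/156 = 34.0% → St. Luke's
Severe: Bayview 19/35 = 54.3%, St. Luke's 42/66 = 63.6% → St. Luke's
Mild: Bayview 175/277 = 63.2%, St. Luke's 16/22 = 72.7% → St. Luke's
St. Luke's has the higher rate in all 4 groups.

St. Luke's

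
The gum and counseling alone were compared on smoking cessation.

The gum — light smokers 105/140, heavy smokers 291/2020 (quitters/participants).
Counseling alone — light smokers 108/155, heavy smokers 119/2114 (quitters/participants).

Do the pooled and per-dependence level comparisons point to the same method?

Light smokers: the gum 105/140 = 75.0%, counseling alone 108/155 = 69.7% → the gum
Heavy smokers: the gum 291/2020 = 14.4%, counseling alone 119/2114 = 5.6% → the gum
Overall: the gum 396/2160 = 18.3%, counseling alone 227/2269 = 10.0% → the gum
The gum wins overall and in every dependence group — no reversal.

Yes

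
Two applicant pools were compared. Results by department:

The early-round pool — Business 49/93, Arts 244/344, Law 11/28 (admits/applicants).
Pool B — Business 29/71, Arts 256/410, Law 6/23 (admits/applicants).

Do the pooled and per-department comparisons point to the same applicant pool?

Business: the early-round pool 49/93 = 52.7%, Pool B 29/71 = 40.8% → the early-round pool
Arts: the early-round pool 244/344 = 70.9%, Pool B 256/410 = 62.4% → the early-round pool
Law: the early-round pool 11/28 = 39.3%, Pool B 6/23 = 26.1% → the early-round pool
Overall: the early-round pool 304/465 = 65.4%, Pool B 291/504 = 57.7% → the early-round pool
The early-round pool wins overall and in every department group — no reversal.

Yes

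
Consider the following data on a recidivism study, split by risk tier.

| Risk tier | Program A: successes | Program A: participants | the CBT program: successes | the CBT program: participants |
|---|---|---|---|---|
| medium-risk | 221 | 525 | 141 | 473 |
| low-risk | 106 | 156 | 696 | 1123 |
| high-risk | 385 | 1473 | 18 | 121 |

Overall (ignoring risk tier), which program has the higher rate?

the CBT program

Medium-risk: Program A 221/525 = 42.1%, the CBT program 141/473 = 29.8% → Program A
Low-risk: Program A 106/156 = 67.9%, the CBT program 696/1123 = 62.0% → Program A
High-risk: Program A 385/1473 = 26.1%, the CBT program 18/121 = 14.9% → Program A
Overall: Program A 712/2154 = 33.1%, the CBT program 855/1717 = 49.8% → the CBT program
(Program A wins every risk group but the CBT program wins overall — Program A's participants skew toward the low-rate high-risk group.)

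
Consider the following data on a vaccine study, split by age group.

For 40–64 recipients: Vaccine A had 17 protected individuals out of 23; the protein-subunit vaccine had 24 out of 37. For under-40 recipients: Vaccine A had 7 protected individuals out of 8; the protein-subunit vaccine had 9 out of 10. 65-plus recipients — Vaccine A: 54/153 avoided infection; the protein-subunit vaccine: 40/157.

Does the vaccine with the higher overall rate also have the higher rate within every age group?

40–64: Vaccine A 17/23 = 73.9%, the protein-subunit vaccine 24/37 = 64.9% → Vaccine A
Under-40: Vaccine A 7/8 = 87.5%, the protein-subunit vaccine 9/10 = 90.0% → the protein-subunit vaccine
65-plus: Vaccine A 54/153 = 35.3%, the protein-subunit vaccine 40/157 = 25.5% → Vaccine A
Overall: Vaccine A 78/184 = 42.4%, the protein-subunit vaccine 73/204 = 35.8% → Vaccine A
Neither sweeps: Vaccine A wins 2 of 3 groups, the protein-subunit vaccine wins 1. Vaccine A wins overall but not every group — no Simpson reversal.

No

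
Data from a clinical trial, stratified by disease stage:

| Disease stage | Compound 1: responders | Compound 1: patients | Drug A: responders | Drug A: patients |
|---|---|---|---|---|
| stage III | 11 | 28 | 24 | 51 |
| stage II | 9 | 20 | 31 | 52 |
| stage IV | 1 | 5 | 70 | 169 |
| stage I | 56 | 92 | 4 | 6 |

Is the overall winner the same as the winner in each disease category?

No

Stage III: Compound 1 11/28 = 39.3%, Drug A 24/51 = 47.1% → Drug A
Stage II: Compound 1 9/20 = 45.0%, Drug A 31/52 = 59.6% → Drug A
Stage IV: Compound 1 1/5 = 20.0%, Drug A 70/169 = 41.4% → Drug A
Stage I: Compound 1 56/92 = 60.9%, Drug A 4/6 = 66.7% → Drug A
Overall: Compound 1 77/145 = 53.1%, Drug A 129/278 = 46.4% → Compound 1
Drug A wins each disease group but Compound 1 wins overall — the comparison reverses. Drug A's patients skew toward stage IV, which has a lower base rate.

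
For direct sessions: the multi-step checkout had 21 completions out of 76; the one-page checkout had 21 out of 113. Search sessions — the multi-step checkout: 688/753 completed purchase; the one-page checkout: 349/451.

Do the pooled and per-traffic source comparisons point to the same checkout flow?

Direct: the multi-step checkout 21/76 = 27.6%, the one-page checkout 21/113 = 18.6% → the multi-step checkout
Search: the multi-step checkout 688/753 = 91.4%, the one-page checkout 349/451 = 77.4% → the multi-step checkout
Overall: the multi-step checkout 709/829 = 85.5%, the one-page checkout 370/564 = 65.6% → the multi-step checkout
The multi-step checkout wins overall and in every traffic group — no reversal.

Yes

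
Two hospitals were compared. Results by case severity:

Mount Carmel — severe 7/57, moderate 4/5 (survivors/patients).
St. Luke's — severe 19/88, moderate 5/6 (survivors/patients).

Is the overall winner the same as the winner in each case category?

Severe: Mount Carmel 7/57 = 12.3%, St. Luke's 19/88 = 21.6% → St. Luke's
Moderate: Mount Carmel 4/5 = 80.0%, St. Luke's 5/6 = 83.3% → St. Luke's
Overall: Mount Carmel 11/62 = 17.7%, St. Luke's 24/94 = 25.5% → St. Luke's
St. Luke's wins overall and in every case group — no reversal.

Yes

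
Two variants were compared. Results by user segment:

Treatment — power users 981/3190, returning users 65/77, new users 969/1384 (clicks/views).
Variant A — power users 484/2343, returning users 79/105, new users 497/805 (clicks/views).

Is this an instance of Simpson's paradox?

Power users: Treatment 981/3190 = 30.8%, Variant A 484/2343 = 20.7% → Treatment
Returning users: Treatment 65/77 = 84.4%, Variant A 79/105 = 75.2% → Treatment
New users: Treatment 969/1384 = 70.0%, Variant A 497/805 = 61.7% → Treatment
Overall: Treatment 2015/4651 = 43.3%, Variant A 1060/3253 = 32.6% → Treatment
Treatment wins overall and in every user group — no reversal.

No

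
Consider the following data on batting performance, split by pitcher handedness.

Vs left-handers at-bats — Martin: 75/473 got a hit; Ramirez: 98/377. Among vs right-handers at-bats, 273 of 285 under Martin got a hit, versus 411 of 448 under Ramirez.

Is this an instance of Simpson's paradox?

Vs left-handers: Martin 75/473 = 15.9%, Ramirez 98/377 = 26.0% → Ramirez
Vs right-handers: Martin 273/285 = 95.8%, Ramirez 411/448 = 91.7% → Martin
Overall: Martin 348/758 = 45.9%, Ramirez 509/825 = 61.7% → Ramirez
Neither sweeps: Martin wins 1 of 2 groups, Ramirez wins 1. Ramirez wins overall but not every group — no Simpson reversal.

No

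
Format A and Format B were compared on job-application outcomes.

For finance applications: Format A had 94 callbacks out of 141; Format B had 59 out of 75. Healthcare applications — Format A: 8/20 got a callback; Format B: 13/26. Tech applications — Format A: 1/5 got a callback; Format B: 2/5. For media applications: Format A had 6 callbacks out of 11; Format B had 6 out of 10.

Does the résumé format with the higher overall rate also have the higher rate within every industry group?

Finance: Format A 94/141 = 66.7%, Format B 59/75 = 78.7% → Format B
Healthcare: Format A 8/20 = 40.0%, Format B 13/26 = 50.0% → Format B
Tech: Format A 1/5 = 20.0%, Format B 2/5 = 40.0% → Format B
Media: Format A 6/11 = 54.5%, Format B 6/10 = 60.0% → Format B
Overall: Format A 109/177 = 61.6%, Format B 80/116 = 69.0% → Format B
Format B wins overall and in every industry group — no reversal.

Yes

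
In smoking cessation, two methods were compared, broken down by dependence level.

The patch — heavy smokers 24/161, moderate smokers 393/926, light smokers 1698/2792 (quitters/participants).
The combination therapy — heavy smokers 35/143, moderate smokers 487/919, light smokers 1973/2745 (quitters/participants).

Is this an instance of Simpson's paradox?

No

Heavy smokers: the patch 24/161 = 14.9%, the combination therapy 35/143 = 24.5% → the combination therapy
Moderate smokers: the patch 393/926 = 42.4%, the combination therapy 487/919 = 53.0% → the combination therapy
Light smokers: the patch 1698/2792 = 60.8%, the combination therapy 1973/2745 = 71.9% → the combination therapy
Overall: the patch 2115/3879 = 54.5%, the combination therapy 2495/3807 = 65.5% → the combination therapy
The combination therapy wins overall and in every dependence group — no reversal.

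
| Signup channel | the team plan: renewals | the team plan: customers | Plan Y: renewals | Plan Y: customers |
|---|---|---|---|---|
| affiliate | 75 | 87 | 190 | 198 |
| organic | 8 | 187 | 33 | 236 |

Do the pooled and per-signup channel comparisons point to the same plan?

Affiliate: the team plan 75/87 = 86.2%, Plan Y 190/198 = 96.0% → Plan Y
Organic: the team plan 8/187 = 4.3%, Plan Y 33/236 = 14.0% → Plan Y
Overall: the team plan 83/274 = 30.3%, Plan Y 223/434 = 51.4% → Plan Y
Plan Y wins overall and in every signup group — no reversal.

Yes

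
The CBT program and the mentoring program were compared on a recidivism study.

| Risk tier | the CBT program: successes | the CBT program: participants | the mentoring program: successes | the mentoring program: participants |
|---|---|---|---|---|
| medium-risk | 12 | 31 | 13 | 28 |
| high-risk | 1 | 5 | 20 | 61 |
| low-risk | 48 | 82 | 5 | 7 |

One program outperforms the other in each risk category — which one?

the mentoring program

Medium-risk: the CBT program 12/31 = 38.7%, the mentoring program 13/28 = 46.4% → the mentoring program
High-risk: the CBT program 1/5 = 20.0%, the mentoring program 20/61 = 32.8% → the mentoring program
Low-risk: the CBT program 48/82 = 58.5%, the mentoring program 5/7 = 71.4% → the mentoring program
The mentoring program has the higher rate in all 3 groups.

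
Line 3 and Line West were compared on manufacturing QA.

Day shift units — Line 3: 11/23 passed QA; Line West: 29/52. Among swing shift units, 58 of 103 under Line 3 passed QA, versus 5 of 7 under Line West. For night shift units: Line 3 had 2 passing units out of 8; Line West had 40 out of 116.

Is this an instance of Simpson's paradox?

Day shift: Line 3 11/23 = 47.8%, Line West 29/52 = 55.8% → Line West
Swing shift: Line 3 58/103 = 56.3%, Line West 5/7 = 71.4% → Line West
Night shift: Line 3 2/8 = 25.0%, Line West 40/116 = 34.5% → Line West
Overall: Line 3 71/134 = 53.0%, Line West 74/175 = 42.3% → Line 3
Line West wins each shift group but Line 3 wins overall — the comparison reverses. Line West's units skew toward night shift, which has a lower base rate.

Yes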